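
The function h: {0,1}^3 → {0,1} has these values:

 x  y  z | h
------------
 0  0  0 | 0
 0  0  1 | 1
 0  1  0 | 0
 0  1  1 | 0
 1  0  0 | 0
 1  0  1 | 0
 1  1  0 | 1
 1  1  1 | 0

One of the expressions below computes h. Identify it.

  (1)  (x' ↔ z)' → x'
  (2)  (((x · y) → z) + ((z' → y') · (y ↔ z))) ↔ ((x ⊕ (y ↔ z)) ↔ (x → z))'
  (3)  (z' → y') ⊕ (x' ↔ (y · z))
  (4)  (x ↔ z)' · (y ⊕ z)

4

(1) fails at (0,0,0): the formula yields 1, h is 0.
(2) fails at (0,1,0): the formula yields 1, h is 0.
(3) fails at (0,0,0): the formula yields 1, h is 0.
That leaves (4). Evaluating it on every row reproduces the table of h exactly.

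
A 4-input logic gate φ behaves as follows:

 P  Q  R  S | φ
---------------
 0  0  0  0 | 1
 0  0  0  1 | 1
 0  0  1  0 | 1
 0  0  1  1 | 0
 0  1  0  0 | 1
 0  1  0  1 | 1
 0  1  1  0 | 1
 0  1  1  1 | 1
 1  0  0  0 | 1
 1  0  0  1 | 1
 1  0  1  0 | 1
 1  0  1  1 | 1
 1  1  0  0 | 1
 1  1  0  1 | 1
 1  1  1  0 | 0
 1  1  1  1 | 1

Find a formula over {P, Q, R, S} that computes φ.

The 0-rows are (0,0,1,1), (1,1,1,0). Take each as a conjunction (¬P·¬Q·R·S, P·Q·R·¬S), form their disjunction, and complement — that gives a formula that is 1 everywhere φ is.

φ(P, Q, R, S) = NOT ((((NOT P AND NOT Q) AND R) AND S) OR (((P AND Q) AND R) AND NOT S))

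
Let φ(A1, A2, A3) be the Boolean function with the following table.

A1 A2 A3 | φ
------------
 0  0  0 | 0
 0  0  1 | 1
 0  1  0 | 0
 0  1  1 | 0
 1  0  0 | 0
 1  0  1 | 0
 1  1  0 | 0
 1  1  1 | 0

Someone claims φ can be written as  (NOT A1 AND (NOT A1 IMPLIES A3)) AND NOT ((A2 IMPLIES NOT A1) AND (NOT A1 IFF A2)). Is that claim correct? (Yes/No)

Test each input against both φ and the formula:
  A1=0, A2=0, A3=0: formula gives 0, φ = 0 ✓
  A1=0, A2=0, A3=1: formula gives 1, φ = 1 ✓
  A1=0, A2=1, A3=0: formula gives 0, φ = 0 ✓
  A1=0, A2=1, A3=1: formula gives 0, φ = 0 ✓
  A1=1, A2=0, A3=0: formula gives 0, φ = 0 ✓
  … (the remaining 3 rows also agree.)
No disagreement on any input; they are logically equivalent.

Yes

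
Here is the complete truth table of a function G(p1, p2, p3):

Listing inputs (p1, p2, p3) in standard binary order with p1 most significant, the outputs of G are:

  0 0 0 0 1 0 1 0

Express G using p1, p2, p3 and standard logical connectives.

The 1-rows are (1,0,0), (1,1,0). Each contributes one minterm — p1·¬p2·¬p3; p1·p2·¬p3 — and their disjunction is a sum-of-products form of G.

G(p1, p2, p3) = ((p1 ∧ ¬p2) ∧ ¬p3) ∨ ((p1 ∧ p2) ∧ ¬p3)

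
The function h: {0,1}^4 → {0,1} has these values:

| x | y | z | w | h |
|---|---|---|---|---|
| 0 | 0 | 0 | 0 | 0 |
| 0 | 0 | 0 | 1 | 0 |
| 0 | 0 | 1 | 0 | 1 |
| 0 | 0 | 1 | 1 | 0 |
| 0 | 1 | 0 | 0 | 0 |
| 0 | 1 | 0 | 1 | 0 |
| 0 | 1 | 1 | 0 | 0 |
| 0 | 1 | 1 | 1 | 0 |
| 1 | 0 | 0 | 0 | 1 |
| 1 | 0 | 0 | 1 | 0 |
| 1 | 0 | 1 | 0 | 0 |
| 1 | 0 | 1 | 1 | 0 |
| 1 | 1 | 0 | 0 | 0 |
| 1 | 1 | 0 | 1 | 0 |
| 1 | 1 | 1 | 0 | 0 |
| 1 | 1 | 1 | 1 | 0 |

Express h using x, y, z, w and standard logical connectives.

h(x, y, z, w) = (((¬x ∧ ¬y) ∧ z) ∧ ¬w) ∨ (((x ∧ ¬y) ∧ ¬z) ∧ ¬w)

The 1-rows are (0,0,1,0), (1,0,0,0). Each contributes one minterm — ¬x·¬y·z·¬w; x·¬y·¬z·¬w — and their disjunction is a sum-of-products form of h.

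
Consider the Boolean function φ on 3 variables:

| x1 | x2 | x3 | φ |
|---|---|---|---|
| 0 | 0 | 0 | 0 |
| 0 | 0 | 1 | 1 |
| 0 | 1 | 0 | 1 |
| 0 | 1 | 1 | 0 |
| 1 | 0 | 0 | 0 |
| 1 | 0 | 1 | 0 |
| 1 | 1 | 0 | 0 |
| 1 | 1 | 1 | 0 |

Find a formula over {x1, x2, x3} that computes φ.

Collect the rows where φ=1 — (0,0,1), (0,1,0) — and write one minterm per row: ¬x1·¬x2·x3, ¬x1·x2·¬x3. Their union (logical OR) reproduces the table exactly.

φ(x1, x2, x3) = ((~x1 & ~x2) & x3) | ((~x1 & x2) & ~x3)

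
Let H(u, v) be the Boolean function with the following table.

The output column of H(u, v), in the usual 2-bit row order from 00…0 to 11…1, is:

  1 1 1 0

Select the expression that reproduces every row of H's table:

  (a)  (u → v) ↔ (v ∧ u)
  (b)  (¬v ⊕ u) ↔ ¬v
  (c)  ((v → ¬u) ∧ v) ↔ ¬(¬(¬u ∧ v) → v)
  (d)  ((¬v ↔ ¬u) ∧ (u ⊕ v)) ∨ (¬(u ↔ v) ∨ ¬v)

d

(a) fails at (0,0): the formula yields 0, H is 1.
(b) fails at (1,0): the formula yields 0, H is 1.
(c) fails at (0,0): the formula yields 0, H is 1.
That leaves (d). Evaluating it on every row reproduces the table of H exactly.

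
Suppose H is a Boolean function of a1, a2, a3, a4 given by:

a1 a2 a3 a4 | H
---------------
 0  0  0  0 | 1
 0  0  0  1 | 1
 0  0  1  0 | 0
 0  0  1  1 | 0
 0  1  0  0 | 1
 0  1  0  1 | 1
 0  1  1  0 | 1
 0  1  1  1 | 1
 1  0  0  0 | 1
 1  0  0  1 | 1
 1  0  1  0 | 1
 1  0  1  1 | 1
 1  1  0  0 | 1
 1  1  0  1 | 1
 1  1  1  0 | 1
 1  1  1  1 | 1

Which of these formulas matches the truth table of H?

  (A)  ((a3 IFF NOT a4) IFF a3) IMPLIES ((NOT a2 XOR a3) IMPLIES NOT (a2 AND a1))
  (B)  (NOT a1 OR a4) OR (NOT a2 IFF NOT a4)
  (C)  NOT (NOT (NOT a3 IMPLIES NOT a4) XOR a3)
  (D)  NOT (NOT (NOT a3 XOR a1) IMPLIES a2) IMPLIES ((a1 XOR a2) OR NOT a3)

(A): at (0,0,1,0) it gives 1, but H = 0 — eliminated.
(B): at (0,0,1,0) it gives 1, but H = 0 — eliminated.
(C): at (0,0,0,1) it gives 0, but H = 1 — eliminated.
(D) is the remaining candidate, and it agrees with H on all 16 inputs.

D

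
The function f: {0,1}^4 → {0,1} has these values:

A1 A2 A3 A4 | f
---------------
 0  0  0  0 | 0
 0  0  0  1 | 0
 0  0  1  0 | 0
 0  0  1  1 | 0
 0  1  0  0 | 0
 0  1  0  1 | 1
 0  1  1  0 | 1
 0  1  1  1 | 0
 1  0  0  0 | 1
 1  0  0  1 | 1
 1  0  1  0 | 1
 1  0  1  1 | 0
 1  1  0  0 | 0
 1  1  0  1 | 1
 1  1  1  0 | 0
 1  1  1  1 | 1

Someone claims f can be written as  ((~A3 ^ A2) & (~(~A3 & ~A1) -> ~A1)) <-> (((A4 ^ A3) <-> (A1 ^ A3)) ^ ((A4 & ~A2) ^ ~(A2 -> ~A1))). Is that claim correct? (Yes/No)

Check the formula against f row by row:
  A1=0, A2=0, A3=0, A4=0: formula gives 1, but f = 0 ✗
A single disagreement suffices: at (0,0,0,0) they differ, so the formula does not compute f.

No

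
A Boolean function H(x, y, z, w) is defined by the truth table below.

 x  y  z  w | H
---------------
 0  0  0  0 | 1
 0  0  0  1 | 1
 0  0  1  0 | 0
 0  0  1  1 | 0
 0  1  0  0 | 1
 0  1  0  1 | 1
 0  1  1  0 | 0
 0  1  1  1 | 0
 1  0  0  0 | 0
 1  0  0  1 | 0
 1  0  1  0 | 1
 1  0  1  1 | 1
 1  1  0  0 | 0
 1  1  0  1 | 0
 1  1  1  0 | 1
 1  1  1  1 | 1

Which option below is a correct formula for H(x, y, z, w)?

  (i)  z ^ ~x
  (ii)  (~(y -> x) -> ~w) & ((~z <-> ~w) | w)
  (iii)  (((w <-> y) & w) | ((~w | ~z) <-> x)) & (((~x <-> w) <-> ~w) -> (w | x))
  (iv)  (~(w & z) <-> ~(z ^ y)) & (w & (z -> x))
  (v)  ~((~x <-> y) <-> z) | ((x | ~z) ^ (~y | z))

(ii): at (0,0,1,1) it gives 1, but H = 0 — eliminated.
(iii): at (0,0,0,0) it gives 0, but H = 1 — eliminated.
(iv): at (0,0,0,0) it gives 0, but H = 1 — eliminated.
(v): at (0,0,0,0) it gives 0, but H = 1 — eliminated.
(i) is the remaining candidate, and it agrees with H on all 16 inputs.

i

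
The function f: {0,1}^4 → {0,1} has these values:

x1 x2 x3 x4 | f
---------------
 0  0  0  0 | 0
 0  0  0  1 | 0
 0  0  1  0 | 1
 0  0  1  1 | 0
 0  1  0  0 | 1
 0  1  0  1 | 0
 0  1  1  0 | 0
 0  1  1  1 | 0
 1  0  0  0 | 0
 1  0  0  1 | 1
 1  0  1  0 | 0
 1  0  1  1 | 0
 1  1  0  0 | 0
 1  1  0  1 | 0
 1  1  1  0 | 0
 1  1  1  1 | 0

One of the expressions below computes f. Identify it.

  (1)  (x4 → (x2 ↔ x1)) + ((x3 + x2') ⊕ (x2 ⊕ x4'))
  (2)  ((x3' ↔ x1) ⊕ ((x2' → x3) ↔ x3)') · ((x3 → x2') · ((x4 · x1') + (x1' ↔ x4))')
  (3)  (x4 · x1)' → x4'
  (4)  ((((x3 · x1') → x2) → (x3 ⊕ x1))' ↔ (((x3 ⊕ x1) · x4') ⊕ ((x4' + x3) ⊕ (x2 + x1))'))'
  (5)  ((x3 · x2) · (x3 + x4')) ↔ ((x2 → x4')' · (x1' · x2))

(1) disagrees with f on (0,0,0,0) (formula → 1, table → 0); rule it out.
(3) disagrees with f on (0,0,0,0) (formula → 1, table → 0); rule it out.
(4) disagrees with f on (0,0,0,0) (formula → 1, table → 0); rule it out.
(5) disagrees with f on (0,0,0,0) (formula → 1, table → 0); rule it out.
Only (2) survives; checking it on all 16 rows confirms it matches f.

2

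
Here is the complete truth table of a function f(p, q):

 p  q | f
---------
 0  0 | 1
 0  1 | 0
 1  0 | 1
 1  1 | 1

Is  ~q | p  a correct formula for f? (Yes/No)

Evaluate ~q | p on each row and compare to f:
  p=0, q=0: formula gives 1, f = 1 ✓
  p=0, q=1: formula gives 0, f = 0 ✓
  p=1, q=0: formula gives 1, f = 1 ✓
  p=1, q=1: formula gives 1, f = 1 ✓
All 4 rows match — the expression computes f exactly.

Yes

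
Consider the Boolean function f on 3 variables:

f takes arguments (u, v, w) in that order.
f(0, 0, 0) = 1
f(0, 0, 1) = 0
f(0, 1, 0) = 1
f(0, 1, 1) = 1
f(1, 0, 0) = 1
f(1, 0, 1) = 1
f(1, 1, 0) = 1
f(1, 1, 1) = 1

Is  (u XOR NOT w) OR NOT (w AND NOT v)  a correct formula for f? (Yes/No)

Test each input against both f and the formula:
  u=0, v=0, w=0: formula gives 1, f = 1 ✓
  u=0, v=0, w=1: formula gives 0, f = 0 ✓
  u=0, v=1, w=0: formula gives 1, f = 1 ✓
  u=0, v=1, w=1: formula gives 1, f = 1 ✓
  u=1, v=0, w=0: formula gives 1, f = 1 ✓
  …and likewise for the remaining 3 rows.
No disagreement on any input; they are logically equivalent.

Yes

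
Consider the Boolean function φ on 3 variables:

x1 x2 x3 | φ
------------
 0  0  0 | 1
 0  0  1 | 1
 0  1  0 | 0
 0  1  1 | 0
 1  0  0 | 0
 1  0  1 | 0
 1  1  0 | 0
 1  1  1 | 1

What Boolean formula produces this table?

The 1-rows are (0,0,0), (0,0,1), (1,1,1). Each contributes one minterm — ¬x1·¬x2·¬x3; ¬x1·¬x2·x3; x1·x2·x3 — and their disjunction is a sum-of-products form of φ.

φ(x1, x2, x3) = (((~x1 & ~x2) & ~x3) | ((~x1 & ~x2) & x3)) | ((x1 & x2) & x3)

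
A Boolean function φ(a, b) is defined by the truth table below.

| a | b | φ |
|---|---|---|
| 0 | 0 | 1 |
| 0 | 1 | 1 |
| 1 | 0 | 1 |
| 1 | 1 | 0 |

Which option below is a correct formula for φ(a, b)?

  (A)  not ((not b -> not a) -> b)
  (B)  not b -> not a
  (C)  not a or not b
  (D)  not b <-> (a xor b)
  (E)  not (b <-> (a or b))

C

(A) disagrees with φ on (0,1) (formula → 0, table → 1); rule it out.
(B) disagrees with φ on (1,0) (formula → 0, table → 1); rule it out.
(D) disagrees with φ on (0,0) (formula → 0, table → 1); rule it out.
(E) disagrees with φ on (0,0) (formula → 0, table → 1); rule it out.
That leaves (C). Evaluating it on every row reproduces the table of φ exactly.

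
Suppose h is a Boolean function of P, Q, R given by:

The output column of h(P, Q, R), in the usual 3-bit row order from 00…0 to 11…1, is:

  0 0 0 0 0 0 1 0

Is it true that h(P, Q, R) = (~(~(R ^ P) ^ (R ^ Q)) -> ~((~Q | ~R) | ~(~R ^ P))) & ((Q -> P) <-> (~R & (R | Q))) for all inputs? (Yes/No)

Evaluate (~(~(R ^ P) ^ (R ^ Q)) -> ~((~Q | ~R) | ~(~R ^ P))) & ((Q -> P) <-> (~R & (R | Q))) on each row and compare to h:
  P=0, Q=0, R=0: formula gives 0, h = 0 ✓
  P=0, Q=0, R=1: formula gives 0, h = 0 ✓
  P=0, Q=1, R=0: formula gives 0, h = 0 ✓
  P=0, Q=1, R=1: formula gives 0, h = 0 ✓
  P=1, Q=0, R=0: formula gives 0, h = 0 ✓
  …and likewise for the remaining 3 rows.
Every row agrees, so the formula is equivalent.

Yes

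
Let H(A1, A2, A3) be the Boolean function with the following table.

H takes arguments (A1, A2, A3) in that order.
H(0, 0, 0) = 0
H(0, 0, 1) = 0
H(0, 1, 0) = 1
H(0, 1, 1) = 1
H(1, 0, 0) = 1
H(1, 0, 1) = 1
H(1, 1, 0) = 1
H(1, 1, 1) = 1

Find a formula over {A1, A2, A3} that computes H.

H(A1, A2, A3) = (((A1' · A2') · A3') + ((A1' · A2') · A3))'

The 0-rows are (0,0,0), (0,0,1). Take each as a conjunction (¬A1·¬A2·¬A3, ¬A1·¬A2·A3), form their disjunction, and complement — that gives a formula that is 1 everywhere H is.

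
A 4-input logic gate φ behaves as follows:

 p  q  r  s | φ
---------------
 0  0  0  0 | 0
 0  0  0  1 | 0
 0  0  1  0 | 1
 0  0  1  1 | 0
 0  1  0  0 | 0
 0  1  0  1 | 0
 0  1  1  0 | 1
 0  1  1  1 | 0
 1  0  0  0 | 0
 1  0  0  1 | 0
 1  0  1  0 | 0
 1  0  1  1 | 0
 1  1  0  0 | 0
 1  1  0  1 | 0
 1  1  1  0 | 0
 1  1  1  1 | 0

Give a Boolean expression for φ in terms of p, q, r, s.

φ(p, q, r, s) = (((p' · q') · r) · s') + (((p' · q) · r) · s')

The 1-rows are (0,0,1,0), (0,1,1,0). Each contributes one minterm — ¬p·¬q·r·¬s; ¬p·q·r·¬s — and their disjunction is a sum-of-products form of φ.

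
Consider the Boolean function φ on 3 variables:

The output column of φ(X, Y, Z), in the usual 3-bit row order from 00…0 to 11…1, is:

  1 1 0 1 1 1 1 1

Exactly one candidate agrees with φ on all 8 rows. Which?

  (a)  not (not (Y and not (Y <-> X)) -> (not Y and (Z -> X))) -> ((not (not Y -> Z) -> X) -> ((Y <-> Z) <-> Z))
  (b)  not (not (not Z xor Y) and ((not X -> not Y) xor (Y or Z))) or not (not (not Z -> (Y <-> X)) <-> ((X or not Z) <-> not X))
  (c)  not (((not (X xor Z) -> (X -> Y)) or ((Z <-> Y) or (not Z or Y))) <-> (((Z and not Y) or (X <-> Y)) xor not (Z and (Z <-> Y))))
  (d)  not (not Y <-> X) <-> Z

(a) disagrees with φ on (0,0,1) (formula → 0, table → 1); rule it out.
(c) disagrees with φ on (1,0,0) (formula → 0, table → 1); rule it out.
(d) disagrees with φ on (0,0,0) (formula → 0, table → 1); rule it out.
(b) is the remaining candidate, and it agrees with φ on all 8 inputs.

b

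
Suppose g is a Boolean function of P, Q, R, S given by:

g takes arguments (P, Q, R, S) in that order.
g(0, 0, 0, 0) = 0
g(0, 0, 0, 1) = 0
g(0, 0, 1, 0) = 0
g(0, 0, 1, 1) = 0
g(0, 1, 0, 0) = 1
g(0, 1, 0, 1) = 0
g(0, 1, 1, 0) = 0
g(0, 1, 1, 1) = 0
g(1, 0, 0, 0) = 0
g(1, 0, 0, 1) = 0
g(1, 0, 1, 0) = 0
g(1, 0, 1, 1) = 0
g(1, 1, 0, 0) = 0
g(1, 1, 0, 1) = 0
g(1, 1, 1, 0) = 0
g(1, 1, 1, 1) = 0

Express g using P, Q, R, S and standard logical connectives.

g is 1 on exactly one input, (0,1,0,0), whose minterm is ¬P·Q·¬R·¬S. So g is just that conjunction.

g(P, Q, R, S) = ((not P and Q) and not R) and not S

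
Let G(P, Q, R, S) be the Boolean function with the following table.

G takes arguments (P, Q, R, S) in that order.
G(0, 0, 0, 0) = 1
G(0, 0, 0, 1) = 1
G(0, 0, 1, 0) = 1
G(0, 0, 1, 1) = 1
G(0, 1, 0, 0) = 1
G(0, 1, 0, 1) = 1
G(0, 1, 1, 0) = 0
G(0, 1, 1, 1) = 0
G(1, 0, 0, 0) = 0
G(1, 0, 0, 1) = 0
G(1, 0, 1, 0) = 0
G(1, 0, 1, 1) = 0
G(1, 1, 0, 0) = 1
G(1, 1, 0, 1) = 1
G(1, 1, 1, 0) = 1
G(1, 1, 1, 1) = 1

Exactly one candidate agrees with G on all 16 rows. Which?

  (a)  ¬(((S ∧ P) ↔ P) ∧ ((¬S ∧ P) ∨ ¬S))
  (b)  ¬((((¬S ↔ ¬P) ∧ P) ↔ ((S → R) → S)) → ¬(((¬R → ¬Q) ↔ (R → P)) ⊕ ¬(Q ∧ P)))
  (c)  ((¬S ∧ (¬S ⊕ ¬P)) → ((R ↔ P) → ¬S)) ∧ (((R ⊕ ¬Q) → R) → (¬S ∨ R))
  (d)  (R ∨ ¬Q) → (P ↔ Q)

(a) disagrees with G on (0,0,0,0) (formula → 0, table → 1); rule it out.
(b) disagrees with G on (0,0,0,0) (formula → 0, table → 1); rule it out.
(c) disagrees with G on (0,1,0,1) (formula → 0, table → 1); rule it out.
(d) is the remaining candidate, and it agrees with G on all 16 inputs.

d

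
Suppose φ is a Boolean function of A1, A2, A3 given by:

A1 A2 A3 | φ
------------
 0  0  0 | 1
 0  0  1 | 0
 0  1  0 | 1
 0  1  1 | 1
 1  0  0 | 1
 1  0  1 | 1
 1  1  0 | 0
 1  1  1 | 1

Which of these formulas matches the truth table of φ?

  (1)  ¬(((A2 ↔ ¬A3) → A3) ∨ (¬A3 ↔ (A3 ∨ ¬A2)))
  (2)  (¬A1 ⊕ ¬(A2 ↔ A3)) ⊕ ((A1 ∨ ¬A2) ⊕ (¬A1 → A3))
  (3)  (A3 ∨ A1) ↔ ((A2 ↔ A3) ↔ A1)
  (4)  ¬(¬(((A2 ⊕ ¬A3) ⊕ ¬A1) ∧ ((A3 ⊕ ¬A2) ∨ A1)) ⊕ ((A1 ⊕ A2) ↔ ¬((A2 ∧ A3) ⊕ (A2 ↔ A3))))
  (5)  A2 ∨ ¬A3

(1) fails at (0,0,0): the formula yields 0, φ is 1.
(2) fails at (0,0,0): the formula yields 0, φ is 1.
(3) fails at (0,0,1): the formula yields 1, φ is 0.
(5) fails at (1,0,1): the formula yields 0, φ is 1.
(4) is the remaining candidate, and it agrees with φ on all 8 inputs.

4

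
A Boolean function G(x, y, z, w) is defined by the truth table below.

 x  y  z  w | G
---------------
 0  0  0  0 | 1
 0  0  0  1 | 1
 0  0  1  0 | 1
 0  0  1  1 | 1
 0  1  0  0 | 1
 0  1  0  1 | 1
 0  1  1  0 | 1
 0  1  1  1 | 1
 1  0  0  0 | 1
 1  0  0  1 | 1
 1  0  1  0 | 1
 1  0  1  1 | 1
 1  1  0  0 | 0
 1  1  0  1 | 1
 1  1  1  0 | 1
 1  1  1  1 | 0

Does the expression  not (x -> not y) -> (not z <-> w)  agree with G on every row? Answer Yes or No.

Test each input against both G and the formula:
  x=0, y=0, z=0, w=0: formula gives 1, G = 1 ✓
  x=0, y=0, z=0, w=1: formula gives 1, G = 1 ✓
  x=0, y=0, z=1, w=0: formula gives 1, G = 1 ✓
  x=0, y=0, z=1, w=1: formula gives 1, G = 1 ✓
  … (the remaining 12 rows also agree.)
No disagreement on any input; they are logically equivalent.

Yes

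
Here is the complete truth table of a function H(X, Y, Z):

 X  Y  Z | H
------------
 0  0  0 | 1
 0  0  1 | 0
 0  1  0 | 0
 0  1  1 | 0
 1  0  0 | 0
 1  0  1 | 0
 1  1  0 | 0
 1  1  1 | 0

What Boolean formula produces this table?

H(X, Y, Z) = ((X + Y) + Z)'

The output is 1 only when every input is 0 — NOR of all inputs.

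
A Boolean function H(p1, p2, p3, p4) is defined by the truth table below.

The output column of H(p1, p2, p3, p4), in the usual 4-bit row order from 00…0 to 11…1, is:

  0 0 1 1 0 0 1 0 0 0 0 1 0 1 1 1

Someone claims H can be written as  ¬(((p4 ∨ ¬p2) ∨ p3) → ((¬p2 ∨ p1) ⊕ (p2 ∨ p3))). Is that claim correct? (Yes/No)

No

Test each input against both H and the formula:
  p1=0, p2=0, p3=0, p4=0: formula gives 0, H = 0 ✓
  p1=0, p2=0, p3=0, p4=1: formula gives 0, H = 0 ✓
  p1=0, p2=0, p3=1, p4=0: formula gives 1, H = 1 ✓
  p1=0, p2=0, p3=1, p4=1: formula gives 1, H = 1 ✓
  …
  p1=0, p2=1, p3=1, p4=0: formula gives 0, but H = 1 ✗
A single disagreement suffices: at (0,1,1,0) they differ, so the formula does not compute H.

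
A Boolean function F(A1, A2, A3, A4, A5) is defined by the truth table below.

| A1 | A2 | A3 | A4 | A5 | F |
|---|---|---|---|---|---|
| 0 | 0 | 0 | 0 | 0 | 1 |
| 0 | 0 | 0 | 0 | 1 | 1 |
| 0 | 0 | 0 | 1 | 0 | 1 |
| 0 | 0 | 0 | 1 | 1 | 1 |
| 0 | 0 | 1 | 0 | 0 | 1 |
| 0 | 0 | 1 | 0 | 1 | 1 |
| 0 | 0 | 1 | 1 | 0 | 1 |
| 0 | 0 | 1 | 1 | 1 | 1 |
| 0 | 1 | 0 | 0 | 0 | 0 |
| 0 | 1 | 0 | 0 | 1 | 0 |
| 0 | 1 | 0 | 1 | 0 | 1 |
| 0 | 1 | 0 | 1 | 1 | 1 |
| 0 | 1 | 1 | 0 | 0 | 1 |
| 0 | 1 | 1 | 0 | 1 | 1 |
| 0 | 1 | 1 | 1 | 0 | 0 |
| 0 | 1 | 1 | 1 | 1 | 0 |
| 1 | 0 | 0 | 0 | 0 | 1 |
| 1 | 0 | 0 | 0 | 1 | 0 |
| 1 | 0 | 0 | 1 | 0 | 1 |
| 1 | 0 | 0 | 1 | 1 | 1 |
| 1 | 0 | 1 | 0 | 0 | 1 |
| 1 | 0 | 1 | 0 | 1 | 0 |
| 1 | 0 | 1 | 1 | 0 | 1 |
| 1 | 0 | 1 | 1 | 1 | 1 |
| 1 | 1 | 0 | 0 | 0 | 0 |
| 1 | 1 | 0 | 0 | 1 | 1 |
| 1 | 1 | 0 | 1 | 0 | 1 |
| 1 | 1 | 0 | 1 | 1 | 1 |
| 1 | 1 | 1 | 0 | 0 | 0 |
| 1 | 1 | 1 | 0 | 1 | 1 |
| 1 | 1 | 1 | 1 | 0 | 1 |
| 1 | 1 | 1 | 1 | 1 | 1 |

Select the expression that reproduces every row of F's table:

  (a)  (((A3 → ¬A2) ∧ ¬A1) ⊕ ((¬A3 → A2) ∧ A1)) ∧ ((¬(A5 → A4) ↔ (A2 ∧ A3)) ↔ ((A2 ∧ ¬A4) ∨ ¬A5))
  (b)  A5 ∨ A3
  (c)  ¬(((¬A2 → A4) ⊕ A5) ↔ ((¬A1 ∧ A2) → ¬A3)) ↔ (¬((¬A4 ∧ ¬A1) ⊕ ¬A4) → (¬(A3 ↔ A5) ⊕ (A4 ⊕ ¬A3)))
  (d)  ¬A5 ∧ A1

c

(a) fails at (0,0,0,1,1): the formula yields 0, F is 1.
(b) fails at (0,0,0,0,0): the formula yields 0, F is 1.
(d) fails at (0,0,0,0,0): the formula yields 0, F is 1.
(c) is the remaining candidate, and it agrees with F on all 32 inputs.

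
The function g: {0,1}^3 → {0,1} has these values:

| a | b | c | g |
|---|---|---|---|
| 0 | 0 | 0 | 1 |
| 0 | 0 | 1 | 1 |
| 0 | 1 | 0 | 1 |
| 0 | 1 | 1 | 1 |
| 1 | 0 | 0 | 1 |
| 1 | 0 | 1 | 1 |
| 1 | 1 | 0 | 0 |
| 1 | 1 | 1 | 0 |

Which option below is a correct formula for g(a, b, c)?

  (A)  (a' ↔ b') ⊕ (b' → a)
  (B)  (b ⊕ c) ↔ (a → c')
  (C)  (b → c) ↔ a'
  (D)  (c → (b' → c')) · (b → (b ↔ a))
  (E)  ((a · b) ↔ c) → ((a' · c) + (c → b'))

A

(B) disagrees with g on (0,0,0) (formula → 0, table → 1); rule it out.
(C) disagrees with g on (0,1,0) (formula → 0, table → 1); rule it out.
(D) disagrees with g on (0,0,1) (formula → 0, table → 1); rule it out.
(E) disagrees with g on (1,1,0) (formula → 1, table → 0); rule it out.
That leaves (A). Evaluating it on every row reproduces the table of g exactly.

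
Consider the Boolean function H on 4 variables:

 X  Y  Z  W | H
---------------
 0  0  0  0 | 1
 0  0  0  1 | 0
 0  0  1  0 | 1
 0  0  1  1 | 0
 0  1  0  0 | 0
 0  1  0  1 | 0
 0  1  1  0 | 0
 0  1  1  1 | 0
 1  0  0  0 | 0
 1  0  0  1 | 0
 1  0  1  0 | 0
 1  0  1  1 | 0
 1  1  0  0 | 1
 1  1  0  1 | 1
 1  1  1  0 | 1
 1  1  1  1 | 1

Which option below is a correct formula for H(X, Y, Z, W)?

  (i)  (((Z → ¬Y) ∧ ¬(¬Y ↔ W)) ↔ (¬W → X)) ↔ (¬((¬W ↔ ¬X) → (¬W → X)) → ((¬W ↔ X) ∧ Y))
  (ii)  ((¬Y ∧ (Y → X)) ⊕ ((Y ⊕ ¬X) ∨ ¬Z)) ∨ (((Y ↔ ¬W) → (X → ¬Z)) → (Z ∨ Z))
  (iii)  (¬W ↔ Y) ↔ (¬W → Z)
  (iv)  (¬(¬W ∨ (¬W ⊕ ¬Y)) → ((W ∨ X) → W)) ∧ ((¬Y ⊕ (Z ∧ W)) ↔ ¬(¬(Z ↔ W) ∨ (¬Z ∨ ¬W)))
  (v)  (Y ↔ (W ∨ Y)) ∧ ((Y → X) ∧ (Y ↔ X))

v

(i): at (0,1,0,1) it gives 1, but H = 0 — eliminated.
(ii): at (0,0,0,0) it gives 0, but H = 1 — eliminated.
(iii): at (0,0,0,1) it gives 1, but H = 0 — eliminated.
(iv): at (0,0,0,0) it gives 0, but H = 1 — eliminated.
That leaves (v). Evaluating it on every row reproduces the table of H exactly.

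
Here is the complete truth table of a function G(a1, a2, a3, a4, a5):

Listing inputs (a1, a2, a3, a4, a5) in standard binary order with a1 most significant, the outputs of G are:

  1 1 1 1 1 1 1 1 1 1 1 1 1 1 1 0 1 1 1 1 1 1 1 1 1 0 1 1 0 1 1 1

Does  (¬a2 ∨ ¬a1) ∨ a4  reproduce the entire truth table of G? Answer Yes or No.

Evaluate (¬a2 ∨ ¬a1) ∨ a4 on each row and compare to G:
  a1=0, a2=0, a3=0, a4=0, a5=0: formula gives 1, G = 1 ✓
  a1=0, a2=0, a3=0, a4=0, a5=1: formula gives 1, G = 1 ✓
  a1=0, a2=0, a3=0, a4=1, a5=0: formula gives 1, G = 1 ✓
  a1=0, a2=0, a3=0, a4=1, a5=1: formula gives 1, G = 1 ✓
  …
  a1=0, a2=1, a3=1, a4=1, a5=1: formula gives 1, but G = 0 ✗
Since they disagree at (0,1,1,1,1), the expression is not a correct formula for G.

No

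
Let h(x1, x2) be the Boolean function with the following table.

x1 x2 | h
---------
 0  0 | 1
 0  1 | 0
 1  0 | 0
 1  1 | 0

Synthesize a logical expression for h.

The output is 1 only when every input is 0 — NOR of all inputs.

h(x1, x2) = ¬(x1 ∨ x2)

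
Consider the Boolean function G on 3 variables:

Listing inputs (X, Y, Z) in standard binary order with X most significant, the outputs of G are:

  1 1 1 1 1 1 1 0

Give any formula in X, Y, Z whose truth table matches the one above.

G(X, Y, Z) = ((X · Y) · Z)'

The output is 0 only when every input is 1 — NAND of all inputs.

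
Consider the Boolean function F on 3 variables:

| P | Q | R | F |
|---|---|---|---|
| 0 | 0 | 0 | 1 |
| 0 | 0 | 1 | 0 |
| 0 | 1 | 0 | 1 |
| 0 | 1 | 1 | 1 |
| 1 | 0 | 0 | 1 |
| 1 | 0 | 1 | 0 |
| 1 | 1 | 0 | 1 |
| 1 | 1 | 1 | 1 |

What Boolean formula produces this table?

There are just 2 zero rows: (0,0,1), (1,0,1). Their minterms are ¬P·¬Q·R, P·¬Q·R; the OR of those covers precisely the 0-outputs, and negating it yields F.

F(P, Q, R) = ¬(((¬P ∧ ¬Q) ∧ R) ∨ ((P ∧ ¬Q) ∧ R))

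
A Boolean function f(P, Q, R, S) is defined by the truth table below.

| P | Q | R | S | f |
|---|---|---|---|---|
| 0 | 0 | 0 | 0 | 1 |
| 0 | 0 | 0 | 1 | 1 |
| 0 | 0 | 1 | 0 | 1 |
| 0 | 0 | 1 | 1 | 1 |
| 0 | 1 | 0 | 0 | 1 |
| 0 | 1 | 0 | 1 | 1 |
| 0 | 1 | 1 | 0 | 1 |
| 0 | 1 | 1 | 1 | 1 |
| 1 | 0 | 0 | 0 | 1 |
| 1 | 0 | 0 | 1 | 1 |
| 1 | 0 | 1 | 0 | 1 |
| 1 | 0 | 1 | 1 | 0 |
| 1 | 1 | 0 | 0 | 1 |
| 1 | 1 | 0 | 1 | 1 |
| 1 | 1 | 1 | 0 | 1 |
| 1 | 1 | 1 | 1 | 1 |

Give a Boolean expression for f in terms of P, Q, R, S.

f(P, Q, R, S) = NOT (((P AND NOT Q) AND R) AND S)

Only row (1,0,1,1) gives 0. So f is 1 everywhere except there — the complement of the minterm P·¬Q·R·S.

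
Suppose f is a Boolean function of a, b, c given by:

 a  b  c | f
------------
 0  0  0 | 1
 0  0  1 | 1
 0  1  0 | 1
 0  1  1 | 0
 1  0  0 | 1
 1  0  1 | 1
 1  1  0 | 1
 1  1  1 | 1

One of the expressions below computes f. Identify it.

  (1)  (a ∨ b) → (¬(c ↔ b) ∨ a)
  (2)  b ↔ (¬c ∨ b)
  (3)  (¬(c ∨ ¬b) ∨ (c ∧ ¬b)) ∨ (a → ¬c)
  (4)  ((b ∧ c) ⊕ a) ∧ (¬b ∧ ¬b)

1

(2) disagrees with f on (0,0,0) (formula → 0, table → 1); rule it out.
(3) disagrees with f on (0,1,1) (formula → 1, table → 0); rule it out.
(4) disagrees with f on (0,0,0) (formula → 0, table → 1); rule it out.
That leaves (1). Evaluating it on every row reproduces the table of f exactly.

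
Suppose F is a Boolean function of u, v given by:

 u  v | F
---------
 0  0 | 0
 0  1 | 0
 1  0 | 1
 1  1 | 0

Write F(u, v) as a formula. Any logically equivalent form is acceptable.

F(u, v) = u AND NOT v

1 only at (1,0): u AND NOT v.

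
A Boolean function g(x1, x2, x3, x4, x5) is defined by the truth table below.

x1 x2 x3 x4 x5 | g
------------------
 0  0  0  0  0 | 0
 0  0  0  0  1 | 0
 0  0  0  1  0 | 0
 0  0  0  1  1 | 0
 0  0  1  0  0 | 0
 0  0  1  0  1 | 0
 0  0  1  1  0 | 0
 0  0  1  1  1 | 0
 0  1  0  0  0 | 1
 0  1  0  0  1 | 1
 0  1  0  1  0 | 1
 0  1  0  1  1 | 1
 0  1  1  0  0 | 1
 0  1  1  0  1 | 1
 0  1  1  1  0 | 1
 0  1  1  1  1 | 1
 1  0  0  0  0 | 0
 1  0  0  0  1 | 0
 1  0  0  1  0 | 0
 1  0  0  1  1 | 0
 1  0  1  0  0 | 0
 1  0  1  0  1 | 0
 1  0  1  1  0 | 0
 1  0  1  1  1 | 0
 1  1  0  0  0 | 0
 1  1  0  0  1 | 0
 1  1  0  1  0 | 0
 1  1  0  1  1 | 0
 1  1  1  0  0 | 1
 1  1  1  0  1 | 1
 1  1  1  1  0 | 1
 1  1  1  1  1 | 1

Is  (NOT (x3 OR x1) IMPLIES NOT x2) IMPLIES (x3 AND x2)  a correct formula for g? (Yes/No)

Check the formula against g row by row:
  x1=0, x2=0, x3=0, x4=0, x5=0: formula gives 0, g = 0 ✓
  x1=0, x2=0, x3=0, x4=0, x5=1: formula gives 0, g = 0 ✓
  x1=0, x2=0, x3=0, x4=1, x5=0: formula gives 0, g = 0 ✓
  x1=0, x2=0, x3=0, x4=1, x5=1: formula gives 0, g = 0 ✓
  …and likewise for the remaining 28 rows.
All 32 rows match — the expression computes g exactly.

Yes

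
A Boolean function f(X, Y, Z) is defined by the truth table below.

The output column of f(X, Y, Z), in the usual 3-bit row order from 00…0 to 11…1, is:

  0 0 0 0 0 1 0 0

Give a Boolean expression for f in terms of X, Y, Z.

f is 1 on exactly one input, (1,0,1), whose minterm is X·¬Y·Z. So f is just that conjunction.

f(X, Y, Z) = (X and not Y) and Z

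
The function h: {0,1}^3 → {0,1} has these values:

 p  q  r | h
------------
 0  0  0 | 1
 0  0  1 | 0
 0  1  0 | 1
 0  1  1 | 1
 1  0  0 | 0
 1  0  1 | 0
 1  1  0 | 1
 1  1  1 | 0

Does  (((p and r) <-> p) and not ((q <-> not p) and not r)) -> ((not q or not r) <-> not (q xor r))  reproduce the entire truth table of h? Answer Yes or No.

Test each input against both h and the formula:
  p=0, q=0, r=0: formula gives 1, h = 1 ✓
  p=0, q=0, r=1: formula gives 0, h = 0 ✓
  p=0, q=1, r=0: formula gives 1, h = 1 ✓
  p=0, q=1, r=1: formula gives 0, but h = 1 ✗
Since they disagree at (0,1,1), the expression is not a correct formula for h.

No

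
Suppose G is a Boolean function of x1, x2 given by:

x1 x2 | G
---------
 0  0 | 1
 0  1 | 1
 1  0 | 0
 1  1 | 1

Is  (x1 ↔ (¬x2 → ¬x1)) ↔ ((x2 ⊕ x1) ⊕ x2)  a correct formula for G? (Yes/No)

Test each input against both G and the formula:
  x1=0, x2=0: formula gives 1, G = 1 ✓
  x1=0, x2=1: formula gives 1, G = 1 ✓
  x1=1, x2=0: formula gives 0, G = 0 ✓
  x1=1, x2=1: formula gives 1, G = 1 ✓
No disagreement on any input; they are logically equivalent.

Yes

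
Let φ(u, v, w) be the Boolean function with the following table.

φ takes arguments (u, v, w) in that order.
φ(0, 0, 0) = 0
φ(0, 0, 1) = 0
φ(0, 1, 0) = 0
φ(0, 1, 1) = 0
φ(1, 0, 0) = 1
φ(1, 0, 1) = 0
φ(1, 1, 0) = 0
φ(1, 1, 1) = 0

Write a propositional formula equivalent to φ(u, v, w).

φ(u, v, w) = (u & ~v) & ~w

φ is 1 on exactly one input, (1,0,0), whose minterm is u·¬v·¬w. So φ is just that conjunction.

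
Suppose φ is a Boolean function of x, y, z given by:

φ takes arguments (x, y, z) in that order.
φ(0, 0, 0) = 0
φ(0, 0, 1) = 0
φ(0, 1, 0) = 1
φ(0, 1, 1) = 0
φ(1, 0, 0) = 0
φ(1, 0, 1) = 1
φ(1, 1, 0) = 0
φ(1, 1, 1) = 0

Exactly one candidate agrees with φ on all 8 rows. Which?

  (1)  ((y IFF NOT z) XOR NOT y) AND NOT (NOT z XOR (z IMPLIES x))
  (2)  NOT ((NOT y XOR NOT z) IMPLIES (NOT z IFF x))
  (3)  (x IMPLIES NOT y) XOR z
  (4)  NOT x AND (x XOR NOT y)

(1) disagrees with φ on (0,0,0) (formula → 1, table → 0); rule it out.
(3) disagrees with φ on (0,0,0) (formula → 1, table → 0); rule it out.
(4) disagrees with φ on (0,0,0) (formula → 1, table → 0); rule it out.
Only (2) survives; checking it on all 8 rows confirms it matches φ.

2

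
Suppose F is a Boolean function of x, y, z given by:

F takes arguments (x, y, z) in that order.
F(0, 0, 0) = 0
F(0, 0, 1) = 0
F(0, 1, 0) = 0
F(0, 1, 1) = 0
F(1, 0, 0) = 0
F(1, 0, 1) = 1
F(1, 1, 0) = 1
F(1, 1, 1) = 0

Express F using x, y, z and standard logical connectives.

Collect the rows where F=1 — (1,0,1), (1,1,0) — and write one minterm per row: x·¬y·z, x·y·¬z. Their union (logical OR) reproduces the table exactly.

F(x, y, z) = ((x · y') · z) + ((x · y) · z')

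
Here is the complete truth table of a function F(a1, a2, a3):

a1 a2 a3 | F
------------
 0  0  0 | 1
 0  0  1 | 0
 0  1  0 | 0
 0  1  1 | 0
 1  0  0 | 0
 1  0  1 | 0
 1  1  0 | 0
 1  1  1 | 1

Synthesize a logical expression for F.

F(a1, a2, a3) = ((NOT a1 AND NOT a2) AND NOT a3) OR ((a1 AND a2) AND a3)

Collect the rows where F=1 — (0,0,0), (1,1,1) — and write one minterm per row: ¬a1·¬a2·¬a3, a1·a2·a3. Their union (logical OR) reproduces the table exactly.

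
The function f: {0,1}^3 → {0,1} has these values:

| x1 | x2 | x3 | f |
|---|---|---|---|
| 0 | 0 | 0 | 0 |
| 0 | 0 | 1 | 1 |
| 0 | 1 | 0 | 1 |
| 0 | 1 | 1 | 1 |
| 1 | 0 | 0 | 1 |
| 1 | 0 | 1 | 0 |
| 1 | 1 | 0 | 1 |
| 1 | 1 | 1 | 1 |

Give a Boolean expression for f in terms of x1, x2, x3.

f is 0 on only 2 rows — (0,0,0), (1,0,1). Writing each as a minterm (¬x1·¬x2·¬x3, x1·¬x2·x3) and OR-ing them characterizes exactly where f=0, so f is the negation of that disjunction.

f(x1, x2, x3) = (((x1' · x2') · x3') + ((x1 · x2') · x3))'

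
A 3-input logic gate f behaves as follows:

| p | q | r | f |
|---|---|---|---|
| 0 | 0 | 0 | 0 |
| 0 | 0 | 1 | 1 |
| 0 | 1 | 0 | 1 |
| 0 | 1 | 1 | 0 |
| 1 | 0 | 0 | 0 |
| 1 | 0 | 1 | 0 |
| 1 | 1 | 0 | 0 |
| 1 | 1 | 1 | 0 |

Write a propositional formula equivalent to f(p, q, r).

f(p, q, r) = ((NOT p AND NOT q) AND r) OR ((NOT p AND q) AND NOT r)

Collect the rows where f=1 — (0,0,1), (0,1,0) — and write one minterm per row: ¬p·¬q·r, ¬p·q·¬r. Their union (logical OR) reproduces the table exactly.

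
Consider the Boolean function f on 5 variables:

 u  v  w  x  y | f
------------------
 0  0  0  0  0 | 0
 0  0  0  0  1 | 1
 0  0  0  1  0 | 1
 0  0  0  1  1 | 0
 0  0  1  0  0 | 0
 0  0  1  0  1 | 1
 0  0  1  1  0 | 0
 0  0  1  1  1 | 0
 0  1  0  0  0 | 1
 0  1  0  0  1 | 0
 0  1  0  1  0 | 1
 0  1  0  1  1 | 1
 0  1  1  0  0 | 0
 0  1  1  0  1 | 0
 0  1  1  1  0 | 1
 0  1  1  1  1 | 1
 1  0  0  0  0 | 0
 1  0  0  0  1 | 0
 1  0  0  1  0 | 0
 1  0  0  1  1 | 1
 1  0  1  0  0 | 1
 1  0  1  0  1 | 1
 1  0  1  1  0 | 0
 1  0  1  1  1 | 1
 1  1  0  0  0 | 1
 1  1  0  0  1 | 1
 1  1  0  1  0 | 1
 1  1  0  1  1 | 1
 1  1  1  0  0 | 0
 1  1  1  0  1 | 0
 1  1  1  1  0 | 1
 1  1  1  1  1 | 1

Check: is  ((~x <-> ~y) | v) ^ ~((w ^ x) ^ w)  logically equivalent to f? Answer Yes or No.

Check the formula against f row by row:
  u=0, v=0, w=0, x=0, y=0: formula gives 0, f = 0 ✓
  u=0, v=0, w=0, x=0, y=1: formula gives 1, f = 1 ✓
  u=0, v=0, w=0, x=1, y=0: formula gives 0, but f = 1 ✗
Since they disagree at (0,0,0,1,0), the expression is not a correct formula for f.

No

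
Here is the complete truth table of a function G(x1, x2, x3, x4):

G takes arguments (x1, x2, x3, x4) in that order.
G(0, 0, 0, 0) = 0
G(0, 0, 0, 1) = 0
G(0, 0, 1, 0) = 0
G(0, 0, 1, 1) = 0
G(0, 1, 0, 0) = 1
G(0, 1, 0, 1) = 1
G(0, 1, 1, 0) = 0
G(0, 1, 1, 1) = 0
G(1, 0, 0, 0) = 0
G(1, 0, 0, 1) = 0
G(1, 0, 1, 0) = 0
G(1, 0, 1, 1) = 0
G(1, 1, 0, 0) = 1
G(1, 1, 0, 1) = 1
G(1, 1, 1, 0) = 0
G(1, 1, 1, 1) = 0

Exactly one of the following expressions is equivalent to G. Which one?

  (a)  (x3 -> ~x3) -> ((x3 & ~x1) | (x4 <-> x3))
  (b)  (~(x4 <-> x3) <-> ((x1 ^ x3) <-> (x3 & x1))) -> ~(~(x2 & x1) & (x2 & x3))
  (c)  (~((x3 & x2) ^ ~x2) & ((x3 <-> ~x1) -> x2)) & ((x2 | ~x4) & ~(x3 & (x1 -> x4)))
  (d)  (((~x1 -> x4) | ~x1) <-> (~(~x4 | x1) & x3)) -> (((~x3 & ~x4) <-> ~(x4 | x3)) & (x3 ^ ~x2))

c

(a) fails at (0,0,0,0): the formula yields 1, G is 0.
(b) fails at (0,0,0,0): the formula yields 1, G is 0.
(d) fails at (0,0,0,0): the formula yields 1, G is 0.
Only (c) survives; checking it on all 16 rows confirms it matches G.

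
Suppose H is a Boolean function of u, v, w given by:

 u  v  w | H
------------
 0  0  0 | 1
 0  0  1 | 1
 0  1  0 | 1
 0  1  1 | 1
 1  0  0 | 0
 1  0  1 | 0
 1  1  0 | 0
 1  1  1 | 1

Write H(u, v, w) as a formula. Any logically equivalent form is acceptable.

H(u, v, w) = NOT ((((u AND NOT v) AND NOT w) OR ((u AND NOT v) AND w)) OR ((u AND v) AND NOT w))

There are just 3 zero rows: (1,0,0), (1,0,1), (1,1,0). Their minterms are u·¬v·¬w, u·¬v·w, u·v·¬w; the OR of those covers precisely the 0-outputs, and negating it yields H.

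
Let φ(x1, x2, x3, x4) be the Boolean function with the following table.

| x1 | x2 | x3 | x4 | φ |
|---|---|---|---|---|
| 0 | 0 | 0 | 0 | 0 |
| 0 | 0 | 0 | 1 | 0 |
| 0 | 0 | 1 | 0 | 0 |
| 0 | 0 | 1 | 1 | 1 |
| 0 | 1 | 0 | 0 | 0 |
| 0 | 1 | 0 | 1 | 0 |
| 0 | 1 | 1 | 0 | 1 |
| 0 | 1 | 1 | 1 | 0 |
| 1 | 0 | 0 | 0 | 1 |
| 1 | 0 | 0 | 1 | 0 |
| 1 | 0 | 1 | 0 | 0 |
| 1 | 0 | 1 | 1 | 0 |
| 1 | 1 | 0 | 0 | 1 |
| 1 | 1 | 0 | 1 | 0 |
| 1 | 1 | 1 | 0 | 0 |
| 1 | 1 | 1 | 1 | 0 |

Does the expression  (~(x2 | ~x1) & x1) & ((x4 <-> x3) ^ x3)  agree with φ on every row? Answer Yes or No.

No

Test each input against both φ and the formula:
  x1=0, x2=0, x3=0, x4=0: formula gives 0, φ = 0 ✓
  x1=0, x2=0, x3=0, x4=1: formula gives 0, φ = 0 ✓
  x1=0, x2=0, x3=1, x4=0: formula gives 0, φ = 0 ✓
  x1=0, x2=0, x3=1, x4=1: formula gives 0, but φ = 1 ✗
Row (0,0,1,1) is a counterexample, so the formula is not equivalent to φ.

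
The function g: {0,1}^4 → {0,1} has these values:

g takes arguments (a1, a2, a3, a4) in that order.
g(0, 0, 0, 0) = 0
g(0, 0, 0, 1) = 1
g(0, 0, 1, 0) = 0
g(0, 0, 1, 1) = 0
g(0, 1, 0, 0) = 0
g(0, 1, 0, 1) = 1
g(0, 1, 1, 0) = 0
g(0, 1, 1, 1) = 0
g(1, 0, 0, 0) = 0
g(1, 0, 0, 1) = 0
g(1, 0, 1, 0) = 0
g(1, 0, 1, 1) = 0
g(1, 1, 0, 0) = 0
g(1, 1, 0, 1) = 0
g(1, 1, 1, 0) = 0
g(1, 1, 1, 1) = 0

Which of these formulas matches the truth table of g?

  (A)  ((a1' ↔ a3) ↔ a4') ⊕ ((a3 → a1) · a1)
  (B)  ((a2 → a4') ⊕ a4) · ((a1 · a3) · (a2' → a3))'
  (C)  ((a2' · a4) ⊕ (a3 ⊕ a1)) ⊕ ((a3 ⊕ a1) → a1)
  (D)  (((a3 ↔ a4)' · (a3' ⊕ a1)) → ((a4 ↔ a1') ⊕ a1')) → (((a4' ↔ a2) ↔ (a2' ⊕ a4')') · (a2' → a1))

(A) fails at (0,0,1,0): the formula yields 1, g is 0.
(B) fails at (0,0,0,0): the formula yields 1, g is 0.
(C) fails at (0,0,0,0): the formula yields 1, g is 0.
Only (D) survives; checking it on all 16 rows confirms it matches g.

D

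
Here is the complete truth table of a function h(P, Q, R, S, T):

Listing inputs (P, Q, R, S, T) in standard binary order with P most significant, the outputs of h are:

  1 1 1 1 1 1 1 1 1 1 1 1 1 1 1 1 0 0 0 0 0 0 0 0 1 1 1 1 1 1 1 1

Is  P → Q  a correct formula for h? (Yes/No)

Test each input against both h and the formula:
  P=0, Q=0, R=0, S=0, T=0: formula gives 1, h = 1 ✓
  P=0, Q=0, R=0, S=0, T=1: formula gives 1, h = 1 ✓
  P=0, Q=0, R=0, S=1, T=0: formula gives 1, h = 1 ✓
  P=0, Q=0, R=0, S=1, T=1: formula gives 1, h = 1 ✓
  …and likewise for the remaining 28 rows.
No disagreement on any input; they are logically equivalent.

Yes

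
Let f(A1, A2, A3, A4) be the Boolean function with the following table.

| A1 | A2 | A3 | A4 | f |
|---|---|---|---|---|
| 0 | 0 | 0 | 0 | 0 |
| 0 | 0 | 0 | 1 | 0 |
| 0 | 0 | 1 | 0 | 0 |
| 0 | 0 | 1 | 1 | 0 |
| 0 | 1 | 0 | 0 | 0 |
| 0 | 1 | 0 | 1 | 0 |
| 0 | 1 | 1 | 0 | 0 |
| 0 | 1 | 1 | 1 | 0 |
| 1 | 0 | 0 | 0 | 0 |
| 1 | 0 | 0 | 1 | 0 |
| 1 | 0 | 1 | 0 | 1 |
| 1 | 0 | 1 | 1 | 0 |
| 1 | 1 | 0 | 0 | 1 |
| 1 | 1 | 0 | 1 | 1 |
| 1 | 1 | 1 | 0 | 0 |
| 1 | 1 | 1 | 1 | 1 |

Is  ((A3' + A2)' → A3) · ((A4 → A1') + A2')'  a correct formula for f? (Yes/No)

No

Test each input against both f and the formula:
  A1=0, A2=0, A3=0, A4=0: formula gives 0, f = 0 ✓
  A1=0, A2=0, A3=0, A4=1: formula gives 0, f = 0 ✓
  A1=0, A2=0, A3=1, A4=0: formula gives 0, f = 0 ✓
  A1=0, A2=0, A3=1, A4=1: formula gives 0, f = 0 ✓
  …
  A1=1, A2=0, A3=1, A4=0: formula gives 0, but f = 1 ✗
A single disagreement suffices: at (1,0,1,0) they differ, so the formula does not compute f.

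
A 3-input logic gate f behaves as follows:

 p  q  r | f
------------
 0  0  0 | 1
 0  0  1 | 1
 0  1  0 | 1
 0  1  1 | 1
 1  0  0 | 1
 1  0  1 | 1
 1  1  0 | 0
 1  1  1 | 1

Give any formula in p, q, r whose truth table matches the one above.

f(p, q, r) = ~((p & q) & ~r)

Only row (1,1,0) gives 0. So f is 1 everywhere except there — the complement of the minterm p·q·¬r.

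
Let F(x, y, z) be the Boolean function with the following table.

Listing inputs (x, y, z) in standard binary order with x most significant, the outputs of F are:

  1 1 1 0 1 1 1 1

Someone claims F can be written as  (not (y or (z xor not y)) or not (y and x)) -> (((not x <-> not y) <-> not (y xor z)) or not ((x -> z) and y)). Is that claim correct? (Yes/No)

Yes

Check the formula against F row by row:
  x=0, y=0, z=0: formula gives 1, F = 1 ✓
  x=0, y=0, z=1: formula gives 1, F = 1 ✓
  x=0, y=1, z=0: formula gives 1, F = 1 ✓
  x=0, y=1, z=1: formula gives 0, F = 0 ✓
  x=1, y=0, z=0: formula gives 1, F = 1 ✓
  …and likewise for the remaining 3 rows.
No disagreement on any input; they are logically equivalent.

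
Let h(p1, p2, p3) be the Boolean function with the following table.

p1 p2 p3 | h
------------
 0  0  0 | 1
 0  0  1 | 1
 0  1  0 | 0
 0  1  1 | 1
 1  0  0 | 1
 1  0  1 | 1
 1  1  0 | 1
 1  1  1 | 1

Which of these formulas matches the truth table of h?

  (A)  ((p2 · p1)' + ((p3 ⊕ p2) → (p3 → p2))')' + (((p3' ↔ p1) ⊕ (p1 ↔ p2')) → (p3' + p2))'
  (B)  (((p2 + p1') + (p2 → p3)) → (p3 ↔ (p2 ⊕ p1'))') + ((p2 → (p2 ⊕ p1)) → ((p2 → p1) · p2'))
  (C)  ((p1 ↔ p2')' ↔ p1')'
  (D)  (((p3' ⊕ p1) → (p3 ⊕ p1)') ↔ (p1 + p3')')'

B

(A) fails at (0,0,0): the formula yields 0, h is 1.
(C) fails at (0,0,0): the formula yields 0, h is 1.
(D) fails at (0,0,1): the formula yields 0, h is 1.
Only (B) survives; checking it on all 8 rows confirms it matches h.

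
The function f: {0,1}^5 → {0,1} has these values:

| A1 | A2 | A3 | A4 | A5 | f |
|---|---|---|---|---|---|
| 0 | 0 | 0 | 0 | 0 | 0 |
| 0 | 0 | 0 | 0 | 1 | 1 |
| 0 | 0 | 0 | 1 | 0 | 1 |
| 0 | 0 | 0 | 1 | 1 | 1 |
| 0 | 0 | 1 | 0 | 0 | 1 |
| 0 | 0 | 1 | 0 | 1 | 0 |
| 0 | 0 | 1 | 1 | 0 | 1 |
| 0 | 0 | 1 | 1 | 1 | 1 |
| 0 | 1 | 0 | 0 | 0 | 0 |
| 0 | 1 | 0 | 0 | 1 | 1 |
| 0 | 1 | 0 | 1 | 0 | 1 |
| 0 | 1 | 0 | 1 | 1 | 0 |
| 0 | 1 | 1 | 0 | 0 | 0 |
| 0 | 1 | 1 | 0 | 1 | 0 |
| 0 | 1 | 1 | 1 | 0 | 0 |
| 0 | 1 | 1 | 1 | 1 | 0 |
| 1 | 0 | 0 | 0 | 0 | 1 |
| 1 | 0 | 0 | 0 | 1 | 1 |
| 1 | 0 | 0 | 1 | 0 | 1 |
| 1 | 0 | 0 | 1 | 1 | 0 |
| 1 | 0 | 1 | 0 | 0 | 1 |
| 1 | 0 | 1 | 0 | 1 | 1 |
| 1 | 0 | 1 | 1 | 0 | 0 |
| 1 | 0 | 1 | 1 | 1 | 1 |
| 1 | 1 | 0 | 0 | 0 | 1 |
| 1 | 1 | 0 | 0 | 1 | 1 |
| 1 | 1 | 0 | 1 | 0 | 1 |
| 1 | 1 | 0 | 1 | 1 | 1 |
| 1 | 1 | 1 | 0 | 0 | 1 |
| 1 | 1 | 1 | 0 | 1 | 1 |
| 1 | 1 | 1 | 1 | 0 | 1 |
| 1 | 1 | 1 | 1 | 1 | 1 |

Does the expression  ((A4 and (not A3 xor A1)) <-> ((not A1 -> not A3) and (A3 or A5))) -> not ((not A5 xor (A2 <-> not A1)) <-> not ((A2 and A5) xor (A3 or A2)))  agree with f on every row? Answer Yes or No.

No

Test each input against both f and the formula:
  A1=0, A2=0, A3=0, A4=0, A5=0: formula gives 0, f = 0 ✓
  A1=0, A2=0, A3=0, A4=0, A5=1: formula gives 1, f = 1 ✓
  A1=0, A2=0, A3=0, A4=1, A5=0: formula gives 1, f = 1 ✓
  A1=0, A2=0, A3=0, A4=1, A5=1: formula gives 1, f = 1 ✓
  …
  A1=0, A2=0, A3=1, A4=1, A5=1: formula gives 0, but f = 1 ✗
A single disagreement suffices: at (0,0,1,1,1) they differ, so the formula does not compute f.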